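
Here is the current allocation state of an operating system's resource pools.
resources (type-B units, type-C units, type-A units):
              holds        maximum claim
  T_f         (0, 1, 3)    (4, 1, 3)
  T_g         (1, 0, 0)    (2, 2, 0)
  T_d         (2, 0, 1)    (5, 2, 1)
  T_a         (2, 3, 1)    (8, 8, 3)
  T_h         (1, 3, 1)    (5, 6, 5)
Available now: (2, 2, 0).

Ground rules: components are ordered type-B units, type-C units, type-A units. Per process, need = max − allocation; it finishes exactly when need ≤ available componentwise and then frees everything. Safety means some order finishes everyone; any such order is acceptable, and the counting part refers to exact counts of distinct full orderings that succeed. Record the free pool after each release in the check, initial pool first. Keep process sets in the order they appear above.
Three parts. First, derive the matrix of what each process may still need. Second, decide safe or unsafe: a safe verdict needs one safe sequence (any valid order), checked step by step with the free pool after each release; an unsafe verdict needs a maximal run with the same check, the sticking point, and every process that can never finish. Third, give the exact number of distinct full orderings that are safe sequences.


(1) Need matrix, components ordered type-B units, type-C units, type-A units:
  T_f: (4, 0, 0)
  T_g: (1, 2, 0)
  T_d: (3, 2, 0)
  T_a: (6, 5, 2)
  T_h: (4, 3, 4)
(2) SAFE. One safe sequence: T_g, T_d, T_f, T_h, T_a.
Key observation: T_g marks the first exact bind of the order: its need (1, 2, 0) fits the free (2, 2, 0) with zero slack on a requested resource.
Verifying each step:
  pool = (2, 2, 0)
  run T_g (needs (1, 2, 0), free (2, 2, 0)); after release of (1, 0, 0) the pool is (3, 2, 0)
  run T_d (needs (3, 2, 0), free (3, 2, 0)); after release of (2, 0, 1) the pool is (5, 2, 1)
  run T_f (needs (4, 0, 0), free (5, 2, 1)); after release of (0, 1, 3) the pool is (5, 3, 4)
  run T_h (needs (4, 3, 4), free (5, 3, 4)); after release of (1, 3, 1) the pool is (6, 6, 5)
  run T_a (needs (6, 5, 2), free (6, 6, 5)); after release of (2, 3, 1) the pool is (8, 9, 6)
(3) Exactly 1 of the possible complete orderings is a safe sequence.


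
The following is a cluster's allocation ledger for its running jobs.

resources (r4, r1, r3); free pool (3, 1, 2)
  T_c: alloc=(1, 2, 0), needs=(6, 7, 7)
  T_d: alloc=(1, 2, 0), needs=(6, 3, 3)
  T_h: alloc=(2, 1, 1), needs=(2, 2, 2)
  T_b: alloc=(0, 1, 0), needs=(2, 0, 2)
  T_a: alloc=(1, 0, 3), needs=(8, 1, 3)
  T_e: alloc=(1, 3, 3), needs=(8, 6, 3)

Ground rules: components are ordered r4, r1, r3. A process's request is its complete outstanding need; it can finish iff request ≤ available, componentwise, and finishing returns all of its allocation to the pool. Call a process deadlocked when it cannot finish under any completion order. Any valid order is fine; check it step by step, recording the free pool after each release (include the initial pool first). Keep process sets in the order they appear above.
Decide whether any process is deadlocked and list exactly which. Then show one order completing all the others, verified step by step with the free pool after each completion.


Deadlocked set: T_c, T_d, T_a and T_e.
Key observation: after T_b, T_h complete, (5, 3, 3) is the best the pool ever gets, yet each leftover process wants more r4.
The rest can finish in the order T_b, T_h. Step-by-step check:
  pool = (3, 1, 2)
  T_b: need (2, 0, 2) fits (3, 1, 2); releases (0, 1, 0), pool now (3, 2, 2)
  T_h: need (2, 2, 2) fits (3, 2, 2); releases (2, 1, 1), pool now (5, 3, 3)
The stuck group stays short no matter what:
  T_c cannot run: need (6, 7, 7) vs free (5, 3, 3) (insufficient r4, r1 and r3)
  T_d cannot run: need (6, 3, 3) vs free (5, 3, 3) (insufficient r4)
  T_a cannot run: need (8, 1, 3) vs free (5, 3, 3) (insufficient r4)
  T_e cannot run: need (8, 6, 3) vs free (5, 3, 3) (insufficient r4 and r1)


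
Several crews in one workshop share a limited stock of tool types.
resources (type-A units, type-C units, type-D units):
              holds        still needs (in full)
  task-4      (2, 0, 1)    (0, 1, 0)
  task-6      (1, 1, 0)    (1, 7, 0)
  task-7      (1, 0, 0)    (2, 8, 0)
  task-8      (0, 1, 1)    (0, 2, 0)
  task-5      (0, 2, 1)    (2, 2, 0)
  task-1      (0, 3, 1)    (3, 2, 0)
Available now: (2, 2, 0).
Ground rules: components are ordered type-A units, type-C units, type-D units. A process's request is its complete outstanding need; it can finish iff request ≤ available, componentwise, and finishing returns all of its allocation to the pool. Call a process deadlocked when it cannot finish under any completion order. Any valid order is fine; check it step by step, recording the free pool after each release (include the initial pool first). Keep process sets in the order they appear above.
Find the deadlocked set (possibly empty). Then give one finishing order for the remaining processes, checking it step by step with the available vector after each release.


The deadlocked set is empty.
Key observation: the pool covers task-4 at once, and every later process fits after earlier releases.
One completion order for the rest: task-4, task-8, task-1, task-5, task-6, task-7. Step-by-step check:
  pool = (2, 2, 0)
  task-4: need (0, 1, 0) fits (2, 2, 0); releases (2, 0, 1), pool now (4, 2, 1)
  task-8: need (0, 2, 0) fits (4, 2, 1); releases (0, 1, 1), pool now (4, 3, 2)
  task-1: need (3, 2, 0) fits (4, 3, 2); releases (0, 3, 1), pool now (4, 6, 3)
  task-5: need (2, 2, 0) fits (4, 6, 3); releases (0, 2, 1), pool now (4, 8, 4)
  task-6: need (1, 7, 0) fits (4, 8, 4); releases (1, 1, 0), pool now (5, 9, 4)
  task-7: need (2, 8, 0) fits (5, 9, 4); releases (1, 0, 0), pool now (6, 9, 4)


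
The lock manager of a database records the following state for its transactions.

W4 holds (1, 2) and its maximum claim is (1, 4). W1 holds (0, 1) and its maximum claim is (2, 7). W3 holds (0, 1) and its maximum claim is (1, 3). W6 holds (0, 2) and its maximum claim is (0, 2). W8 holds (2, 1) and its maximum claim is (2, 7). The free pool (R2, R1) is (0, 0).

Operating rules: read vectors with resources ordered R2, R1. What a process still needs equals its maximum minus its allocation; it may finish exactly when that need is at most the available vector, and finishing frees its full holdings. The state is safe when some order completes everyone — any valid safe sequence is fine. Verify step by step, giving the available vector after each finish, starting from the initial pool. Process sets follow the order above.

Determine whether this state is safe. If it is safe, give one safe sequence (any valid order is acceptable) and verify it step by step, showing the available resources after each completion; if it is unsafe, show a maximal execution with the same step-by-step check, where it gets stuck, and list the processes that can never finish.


UNSAFE.
Key observation: the pool after W6, W4, W3 is (1, 5); every surviving request exceeds it in R1, so progress ends there.
Going as far as possible: W6, W4, W3; after that, nothing fits. Check, step by step:
  pool = (0, 0)
  W6: need (0, 0) fits (0, 0); releases (0, 2), pool now (0, 2)
  W4: need (0, 2) fits (0, 2); releases (1, 2), pool now (1, 4)
  W3: need (1, 2) fits (1, 4); releases (0, 1), pool now (1, 5)
  W1 still needs (2, 6) but only (1, 5) is free — short on R2 and R1
  W8 still needs (0, 6) but only (1, 5) is free — short on R1
Permanently blocked: W1 and W8.


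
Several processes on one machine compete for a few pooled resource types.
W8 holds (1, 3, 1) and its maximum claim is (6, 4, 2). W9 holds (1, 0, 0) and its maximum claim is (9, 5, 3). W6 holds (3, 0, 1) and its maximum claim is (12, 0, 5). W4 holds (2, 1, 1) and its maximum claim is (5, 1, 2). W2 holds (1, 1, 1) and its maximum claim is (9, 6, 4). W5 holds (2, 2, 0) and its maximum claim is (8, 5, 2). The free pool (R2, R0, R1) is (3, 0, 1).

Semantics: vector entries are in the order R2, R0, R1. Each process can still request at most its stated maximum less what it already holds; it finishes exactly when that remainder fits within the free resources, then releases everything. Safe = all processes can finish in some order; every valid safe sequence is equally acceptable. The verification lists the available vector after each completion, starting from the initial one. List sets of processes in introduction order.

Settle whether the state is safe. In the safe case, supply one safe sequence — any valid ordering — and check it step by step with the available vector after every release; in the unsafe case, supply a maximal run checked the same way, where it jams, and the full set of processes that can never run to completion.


SAFE. One safe sequence: W4, W8, W5, W9, W2, W6.
Key observation: W4 is the earliest step where a requested resource binds exactly: need (3, 0, 1), pool (3, 0, 1) at its turn.
Step-by-step check:
  pool = (3, 0, 1)
  W4: need (3, 0, 1) fits (3, 0, 1); releases (2, 1, 1), pool now (5, 1, 2)
  W8: need (5, 1, 1) fits (5, 1, 2); releases (1, 3, 1), pool now (6, 4, 3)
  W5: need (6, 3, 2) fits (6, 4, 3); releases (2, 2, 0), pool now (8, 6, 3)
  W9: need (8, 5, 3) fits (8, 6, 3); releases (1, 0, 0), pool now (9, 6, 3)
  W2: need (8, 5, 3) fits (9, 6, 3); releases (1, 1, 1), pool now (10, 7, 4)
  W6: need (9, 0, 4) fits (10, 7, 4); releases (3, 0, 1), pool now (13, 7, 5)


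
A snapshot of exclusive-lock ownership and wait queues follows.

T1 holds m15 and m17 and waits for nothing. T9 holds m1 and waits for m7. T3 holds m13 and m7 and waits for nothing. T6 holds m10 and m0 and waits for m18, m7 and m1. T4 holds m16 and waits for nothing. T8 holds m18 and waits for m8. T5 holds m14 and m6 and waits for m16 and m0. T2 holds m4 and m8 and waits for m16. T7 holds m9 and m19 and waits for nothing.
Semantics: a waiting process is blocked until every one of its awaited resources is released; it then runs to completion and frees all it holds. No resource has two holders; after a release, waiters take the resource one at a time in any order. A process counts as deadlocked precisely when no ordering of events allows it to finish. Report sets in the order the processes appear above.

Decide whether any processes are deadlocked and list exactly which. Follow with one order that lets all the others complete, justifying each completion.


Nothing here is deadlocked.
Key observation: no waiting chain loops back on itself — every chain ends at a process that waits on nothing, so everyone eventually runs.
One completion order for the rest: T4, T3, T7, T2, T1, T8, T9, T6, T5.
Walking it through:
  T4: no waits; runs immediately, freeing m16
  T3: no waits; runs immediately, freeing m13 and m7
  T7: no waits; runs immediately, freeing m9 and m19
  run T2 (all its waits — m16 — are resolved); releases m4 and m8
  T1: no waits; runs immediately, freeing m15 and m17
  run T8 (all its waits — m8 — are resolved); releases m18
  run T9 (all its waits — m7 — are resolved); releases m1
  run T6 (all its waits — m18, m7 and m1 — are resolved); releases m10 and m0
  run T5 (all its waits — m16 and m0 — are resolved); releases m14 and m6


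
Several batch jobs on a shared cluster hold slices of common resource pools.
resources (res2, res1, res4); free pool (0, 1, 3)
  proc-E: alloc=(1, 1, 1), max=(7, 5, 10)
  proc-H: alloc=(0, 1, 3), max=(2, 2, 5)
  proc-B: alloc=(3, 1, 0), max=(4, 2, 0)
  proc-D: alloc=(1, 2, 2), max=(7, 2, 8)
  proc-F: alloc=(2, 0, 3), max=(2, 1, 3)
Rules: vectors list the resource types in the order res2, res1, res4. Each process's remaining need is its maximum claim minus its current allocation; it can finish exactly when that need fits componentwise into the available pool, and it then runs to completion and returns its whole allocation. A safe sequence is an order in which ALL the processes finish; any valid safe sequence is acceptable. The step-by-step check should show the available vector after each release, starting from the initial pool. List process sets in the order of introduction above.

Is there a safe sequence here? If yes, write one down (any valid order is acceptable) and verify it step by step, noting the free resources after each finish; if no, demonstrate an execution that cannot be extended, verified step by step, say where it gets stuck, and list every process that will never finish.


UNSAFE — no complete ordering exists.
Key observation: proc-F, proc-H, proc-B can finish, but then (5, 3, 9) is all there is, and the blocked group's res2 demands exceed it.
The run proc-F, proc-H, proc-B cannot be extended any further. Check, step by step:
  pool = (0, 1, 3)
  proc-F: need (0, 1, 0) fits (0, 1, 3); releases (2, 0, 3), pool now (2, 1, 6)
  proc-H: need (2, 1, 2) fits (2, 1, 6); releases (0, 1, 3), pool now (2, 2, 9)
  proc-B: need (1, 1, 0) fits (2, 2, 9); releases (3, 1, 0), pool now (5, 3, 9)
  blocked: proc-E wants (6, 4, 9), pool (5, 3, 9) — not enough res2 and res1
  blocked: proc-D wants (6, 0, 6), pool (5, 3, 9) — not enough res2
Permanently blocked: proc-E and proc-D.


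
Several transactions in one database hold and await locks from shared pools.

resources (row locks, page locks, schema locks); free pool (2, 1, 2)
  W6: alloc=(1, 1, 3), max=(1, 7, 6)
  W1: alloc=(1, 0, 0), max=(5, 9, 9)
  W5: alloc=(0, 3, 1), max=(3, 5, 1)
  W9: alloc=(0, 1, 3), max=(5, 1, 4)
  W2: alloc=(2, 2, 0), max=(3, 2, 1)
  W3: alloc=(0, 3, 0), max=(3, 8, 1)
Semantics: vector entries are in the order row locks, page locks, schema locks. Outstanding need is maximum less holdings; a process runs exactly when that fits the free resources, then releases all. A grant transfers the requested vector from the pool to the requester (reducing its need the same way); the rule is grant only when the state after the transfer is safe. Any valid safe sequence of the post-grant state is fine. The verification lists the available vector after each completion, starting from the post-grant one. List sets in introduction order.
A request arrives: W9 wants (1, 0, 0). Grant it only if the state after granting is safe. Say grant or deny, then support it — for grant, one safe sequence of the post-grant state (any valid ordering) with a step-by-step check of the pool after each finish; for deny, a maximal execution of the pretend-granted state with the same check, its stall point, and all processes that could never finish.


GRANT: granting preserves safety; a valid post-grant sequence is W2, W5, W6, W9, W3, W1.
Key observation: post-grant, (1, 1, 2) remains, and an order beginning with W2 completes everyone.
Verifying the post-grant state step by step:
  pool = (1, 1, 2)
  W2: need (1, 0, 1) fits (1, 1, 2); releases (2, 2, 0), pool now (3, 3, 2)
  W5: need (3, 2, 0) fits (3, 3, 2); releases (0, 3, 1), pool now (3, 6, 3)
  W6: need (0, 6, 3) fits (3, 6, 3); releases (1, 1, 3), pool now (4, 7, 6)
  W9: need (4, 0, 1) fits (4, 7, 6); releases (1, 1, 3), pool now (5, 8, 9)
  W3: need (3, 5, 1) fits (5, 8, 9); releases (0, 3, 0), pool now (5, 11, 9)
  W1: need (4, 9, 9) fits (5, 11, 9); releases (1, 0, 0), pool now (6, 11, 9)


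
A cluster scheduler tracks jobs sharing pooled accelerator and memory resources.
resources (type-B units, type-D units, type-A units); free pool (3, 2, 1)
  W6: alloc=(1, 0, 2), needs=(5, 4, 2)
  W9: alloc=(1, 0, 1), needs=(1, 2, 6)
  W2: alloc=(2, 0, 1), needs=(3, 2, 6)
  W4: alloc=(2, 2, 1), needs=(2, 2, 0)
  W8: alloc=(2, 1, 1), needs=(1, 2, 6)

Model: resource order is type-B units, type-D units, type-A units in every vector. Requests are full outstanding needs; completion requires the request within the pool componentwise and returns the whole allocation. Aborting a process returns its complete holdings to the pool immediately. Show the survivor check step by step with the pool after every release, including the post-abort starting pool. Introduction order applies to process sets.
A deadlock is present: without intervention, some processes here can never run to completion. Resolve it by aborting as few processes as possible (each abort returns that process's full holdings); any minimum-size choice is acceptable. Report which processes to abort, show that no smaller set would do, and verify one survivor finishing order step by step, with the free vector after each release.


The answer: abort W9 and W2.
Key observation: no ordering could ever have run W8 before the abort of W9 and W2; with (3, 0, 2) back in the pool it fits at step 3.
No one abort is enough; case by case: W6 alone leaves W9 blocked (short on type-A units); W9 alone leaves W2 blocked (short on type-A units); W2 alone leaves W9 blocked (short on type-A units); W4 alone leaves W9 blocked (short on type-A units); W8 alone leaves W9 blocked (short on type-A units).
One survivor order: W4, W6, W8. Verifying each step (post-abort pool first):
  pool = (6, 2, 3)
  W4: need (2, 2, 0) fits (6, 2, 3); releases (2, 2, 1), pool now (8, 4, 4)
  W6: need (5, 4, 2) fits (8, 4, 4); releases (1, 0, 2), pool now (9, 4, 6)
  W8: need (1, 2, 6) fits (9, 4, 6); releases (2, 1, 1), pool now (11, 5, 7)


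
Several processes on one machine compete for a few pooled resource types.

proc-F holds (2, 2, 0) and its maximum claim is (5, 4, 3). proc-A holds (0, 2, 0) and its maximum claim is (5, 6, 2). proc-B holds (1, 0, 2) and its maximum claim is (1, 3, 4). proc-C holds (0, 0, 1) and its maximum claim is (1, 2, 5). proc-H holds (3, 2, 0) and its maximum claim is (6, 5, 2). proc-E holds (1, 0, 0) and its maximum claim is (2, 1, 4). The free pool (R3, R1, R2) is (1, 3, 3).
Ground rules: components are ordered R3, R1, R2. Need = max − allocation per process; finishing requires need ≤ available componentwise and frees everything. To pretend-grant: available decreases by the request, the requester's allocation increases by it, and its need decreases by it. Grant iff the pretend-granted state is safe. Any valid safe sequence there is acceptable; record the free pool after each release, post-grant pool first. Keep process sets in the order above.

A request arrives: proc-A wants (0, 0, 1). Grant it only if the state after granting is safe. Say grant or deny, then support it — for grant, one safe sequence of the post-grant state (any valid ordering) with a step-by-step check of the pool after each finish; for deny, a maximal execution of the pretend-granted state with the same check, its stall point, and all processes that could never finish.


GRANT: granting preserves safety; a valid post-grant sequence is proc-B, proc-E, proc-F, proc-H, proc-C, proc-A.
Key observation: after the grant the pool drops to (1, 3, 2), which still lets proc-B finish first and unwind the rest.
Verifying the post-grant state step by step:
  pool = (1, 3, 2)
  proc-B needs (0, 3, 2) <= (1, 3, 2) -> finishes; pool += (1, 0, 2) = (2, 3, 4)
  proc-E needs (1, 1, 4) <= (2, 3, 4) -> finishes; pool += (1, 0, 0) = (3, 3, 4)
  proc-F needs (3, 2, 3) <= (3, 3, 4) -> finishes; pool += (2, 2, 0) = (5, 5, 4)
  proc-H needs (3, 3, 2) <= (5, 5, 4) -> finishes; pool += (3, 2, 0) = (8, 7, 4)
  proc-C needs (1, 2, 4) <= (8, 7, 4) -> finishes; pool += (0, 0, 1) = (8, 7, 5)
  proc-A needs (5, 4, 1) <= (8, 7, 5) -> finishes; pool += (0, 2, 1) = (8, 9, 6)


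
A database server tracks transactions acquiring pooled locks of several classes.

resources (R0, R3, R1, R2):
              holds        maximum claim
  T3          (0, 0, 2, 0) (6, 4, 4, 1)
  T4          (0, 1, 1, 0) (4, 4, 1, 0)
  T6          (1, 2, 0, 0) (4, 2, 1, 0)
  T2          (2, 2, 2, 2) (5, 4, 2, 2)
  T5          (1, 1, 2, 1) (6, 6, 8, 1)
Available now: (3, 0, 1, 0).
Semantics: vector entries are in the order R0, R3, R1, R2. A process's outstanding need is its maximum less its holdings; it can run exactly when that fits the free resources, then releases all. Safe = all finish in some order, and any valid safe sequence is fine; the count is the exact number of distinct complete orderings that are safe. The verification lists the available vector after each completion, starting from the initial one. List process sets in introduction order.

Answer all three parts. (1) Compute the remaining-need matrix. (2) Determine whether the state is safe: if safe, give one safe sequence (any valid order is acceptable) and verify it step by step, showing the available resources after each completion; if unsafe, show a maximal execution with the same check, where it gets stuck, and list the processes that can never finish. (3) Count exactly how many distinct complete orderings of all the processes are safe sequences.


(1) Outstanding need per process (order R0, R3, R1, R2):
  T3: (6, 4, 2, 1)
  T4: (4, 3, 0, 0)
  T6: (3, 0, 1, 0)
  T2: (3, 2, 0, 0)
  T5: (5, 5, 6, 0)
(2) SAFE. One safe sequence: T6, T2, T3, T4, T5.
Key observation: reading the order forward, T6 is the first process whose need (3, 0, 1, 0) meets the free pool (3, 0, 1, 0) exactly on a resource it requests.
Walking it through:
  pool = (3, 0, 1, 0)
  run T6 (needs (3, 0, 1, 0), free (3, 0, 1, 0)); after release of (1, 2, 0, 0) the pool is (4, 2, 1, 0)
  run T2 (needs (3, 2, 0, 0), free (4, 2, 1, 0)); after release of (2, 2, 2, 2) the pool is (6, 4, 3, 2)
  run T3 (needs (6, 4, 2, 1), free (6, 4, 3, 2)); after release of (0, 0, 2, 0) the pool is (6, 4, 5, 2)
  run T4 (needs (4, 3, 0, 0), free (6, 4, 5, 2)); after release of (0, 1, 1, 0) the pool is (6, 5, 6, 2)
  run T5 (needs (5, 5, 6, 0), free (6, 5, 6, 2)); after release of (1, 1, 2, 1) the pool is (7, 6, 8, 3)
(3) Precisely 2 of the possible complete orderings are safe sequences.


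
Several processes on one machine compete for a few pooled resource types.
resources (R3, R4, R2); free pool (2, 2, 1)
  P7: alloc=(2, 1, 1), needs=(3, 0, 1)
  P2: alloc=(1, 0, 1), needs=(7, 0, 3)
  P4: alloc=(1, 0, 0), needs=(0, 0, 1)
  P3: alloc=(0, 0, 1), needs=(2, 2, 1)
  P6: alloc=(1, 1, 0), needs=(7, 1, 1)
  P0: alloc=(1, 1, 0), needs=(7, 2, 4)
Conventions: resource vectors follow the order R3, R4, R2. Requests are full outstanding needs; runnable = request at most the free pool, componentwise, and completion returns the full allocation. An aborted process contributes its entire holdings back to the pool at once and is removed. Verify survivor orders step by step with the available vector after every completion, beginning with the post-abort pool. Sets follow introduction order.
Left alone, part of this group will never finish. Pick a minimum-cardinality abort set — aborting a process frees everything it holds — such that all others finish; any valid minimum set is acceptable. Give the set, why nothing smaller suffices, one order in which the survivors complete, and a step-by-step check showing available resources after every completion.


Minimum abort set: P6 and P0.
Key observation: aborting P6 and P0 returns (2, 2, 0), and P2 — hopeless before — runs at step 4 with the returned capacity in the pool.
No one abort is enough; case by case: P7 alone leaves P2 blocked (short on R3); P2 alone leaves P6 blocked (short on R3); P4 alone leaves P2 blocked (short on R3); P3 alone leaves P2 blocked (short on R3); P6 alone leaves P2 blocked (short on R3); P0 alone leaves P2 blocked (short on R3).
One survivor order: P3, P7, P4, P2. Walking it through (post-abort pool first):
  pool = (4, 4, 1)
  P3 needs (2, 2, 1) <= (4, 4, 1) -> finishes; pool += (0, 0, 1) = (4, 4, 2)
  P7 needs (3, 0, 1) <= (4, 4, 2) -> finishes; pool += (2, 1, 1) = (6, 5, 3)
  P4 needs (0, 0, 1) <= (6, 5, 3) -> finishes; pool += (1, 0, 0) = (7, 5, 3)
  P2 needs (7, 0, 3) <= (7, 5, 3) -> finishes; pool += (1, 0, 1) = (8, 5, 4)


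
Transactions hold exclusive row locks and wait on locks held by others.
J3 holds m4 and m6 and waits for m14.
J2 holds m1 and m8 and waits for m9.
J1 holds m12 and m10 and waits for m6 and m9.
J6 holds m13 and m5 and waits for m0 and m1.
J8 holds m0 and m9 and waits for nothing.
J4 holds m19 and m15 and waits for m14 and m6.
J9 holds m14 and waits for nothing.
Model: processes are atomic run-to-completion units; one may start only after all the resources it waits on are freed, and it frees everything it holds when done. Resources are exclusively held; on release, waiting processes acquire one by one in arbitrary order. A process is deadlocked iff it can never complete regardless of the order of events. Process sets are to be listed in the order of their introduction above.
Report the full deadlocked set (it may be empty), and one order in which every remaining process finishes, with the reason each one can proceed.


No process is deadlocked.
Key observation: all waits point, directly or indirectly, at processes that can finish, so nothing is permanently blocked.
A valid finishing order for the others: J9, J8, J2, J3, J1, J6, J4.
Step-by-step check:
  run J9 (it waits on nothing); releases m14
  run J8 (it waits on nothing); releases m0 and m9
  run J2 (all its waits — m9 — are resolved); releases m1 and m8
  run J3 (all its waits — m14 — are resolved); releases m4 and m6
  run J1 (all its waits — m6 and m9 — are resolved); releases m12 and m10
  run J6 (all its waits — m0 and m1 — are resolved); releases m13 and m5
  run J4 (all its waits — m14 and m6 — are resolved); releases m19 and m15


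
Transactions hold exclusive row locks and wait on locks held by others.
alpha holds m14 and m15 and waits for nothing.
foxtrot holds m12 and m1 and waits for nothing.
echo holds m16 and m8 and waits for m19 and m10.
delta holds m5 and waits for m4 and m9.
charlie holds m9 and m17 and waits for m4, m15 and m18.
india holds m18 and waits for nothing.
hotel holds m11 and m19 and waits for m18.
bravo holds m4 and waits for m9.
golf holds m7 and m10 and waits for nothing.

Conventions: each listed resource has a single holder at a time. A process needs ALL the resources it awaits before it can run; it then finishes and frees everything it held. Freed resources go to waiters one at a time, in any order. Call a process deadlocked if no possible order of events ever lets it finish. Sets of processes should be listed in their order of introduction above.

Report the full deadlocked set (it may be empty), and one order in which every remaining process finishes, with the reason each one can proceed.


The deadlocked set is delta, charlie and bravo.
Key observation: nobody on the ring charlie -> bravo -> charlie can start until another member finishes, which never happens; delta waits into the deadlock from upstream.
The rest can finish in the order golf, india, hotel, alpha, echo, foxtrot.
Step-by-step check:
  golf: no waits; runs immediately, freeing m7 and m10
  india: no waits; runs immediately, freeing m18
  hotel waits on m18 — all released -> runs and releases m11 and m19
  alpha: no waits; runs immediately, freeing m14 and m15
  echo waits on m19 and m10 — all released -> runs and releases m16 and m8
  foxtrot: no waits; runs immediately, freeing m12 and m1


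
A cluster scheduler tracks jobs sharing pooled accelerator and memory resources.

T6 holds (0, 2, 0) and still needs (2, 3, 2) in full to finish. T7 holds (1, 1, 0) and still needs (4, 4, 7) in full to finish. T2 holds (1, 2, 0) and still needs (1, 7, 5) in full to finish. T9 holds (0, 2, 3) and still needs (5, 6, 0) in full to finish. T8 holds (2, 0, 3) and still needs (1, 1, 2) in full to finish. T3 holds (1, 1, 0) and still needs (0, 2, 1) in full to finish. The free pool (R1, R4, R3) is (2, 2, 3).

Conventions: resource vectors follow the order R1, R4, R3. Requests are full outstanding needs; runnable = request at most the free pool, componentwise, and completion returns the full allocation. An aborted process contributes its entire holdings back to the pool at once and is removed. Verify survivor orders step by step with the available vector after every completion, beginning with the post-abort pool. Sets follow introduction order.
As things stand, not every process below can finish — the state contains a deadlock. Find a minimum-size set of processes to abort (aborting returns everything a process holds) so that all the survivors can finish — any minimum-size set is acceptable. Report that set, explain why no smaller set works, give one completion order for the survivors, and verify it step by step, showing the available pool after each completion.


Abort T7.
Key observation: the deadlocked T9 becomes finishable only because T7 released (1, 1, 0); it completes at step 4 below.
No smaller set exists: with zero aborts the deadlock remains.
One survivor order: T6, T8, T3, T9, T2. Check, step by step (post-abort pool first):
  pool = (3, 3, 3)
  T6 needs (2, 3, 2) <= (3, 3, 3) -> finishes; pool += (0, 2, 0) = (3, 5, 3)
  T8 needs (1, 1, 2) <= (3, 5, 3) -> finishes; pool += (2, 0, 3) = (5, 5, 6)
  T3 needs (0, 2, 1) <= (5, 5, 6) -> finishes; pool += (1, 1, 0) = (6, 6, 6)
  T9 needs (5, 6, 0) <= (6, 6, 6) -> finishes; pool += (0, 2, 3) = (6, 8, 9)
  T2 needs (1, 7, 5) <= (6, 8, 9) -> finishes; pool += (1, 2, 0) = (7, 10, 9)


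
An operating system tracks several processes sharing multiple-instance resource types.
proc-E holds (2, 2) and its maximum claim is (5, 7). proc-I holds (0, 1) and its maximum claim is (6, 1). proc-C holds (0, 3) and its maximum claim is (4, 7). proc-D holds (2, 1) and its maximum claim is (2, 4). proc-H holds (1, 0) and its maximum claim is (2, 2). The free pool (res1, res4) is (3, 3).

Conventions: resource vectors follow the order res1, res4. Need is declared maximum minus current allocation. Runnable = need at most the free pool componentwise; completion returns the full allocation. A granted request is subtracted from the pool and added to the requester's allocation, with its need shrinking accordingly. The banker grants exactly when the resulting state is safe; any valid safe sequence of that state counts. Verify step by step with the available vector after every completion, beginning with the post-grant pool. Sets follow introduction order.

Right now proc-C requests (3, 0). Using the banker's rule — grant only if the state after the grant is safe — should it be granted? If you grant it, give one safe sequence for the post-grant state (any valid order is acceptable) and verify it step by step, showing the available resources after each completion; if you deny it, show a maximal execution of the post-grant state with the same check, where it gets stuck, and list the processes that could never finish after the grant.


GRANT: granting preserves safety; a valid post-grant sequence is proc-D, proc-C, proc-H, proc-E, proc-I.
Key observation: (0, 3) free after granting still covers proc-D first, and each release covers the next.
Step-by-step check of the post-grant state:
  pool = (0, 3)
  run proc-D (needs (0, 3), free (0, 3)); after release of (2, 1) the pool is (2, 4)
  run proc-C (needs (1, 4), free (2, 4)); after release of (3, 3) the pool is (5, 7)
  run proc-H (needs (1, 2), free (5, 7)); after release of (1, 0) the pool is (6, 7)
  run proc-E (needs (3, 5), free (6, 7)); after release of (2, 2) the pool is (8, 9)
  run proc-I (needs (6, 0), free (8, 9)); after release of (0, 1) the pool is (8, 10)


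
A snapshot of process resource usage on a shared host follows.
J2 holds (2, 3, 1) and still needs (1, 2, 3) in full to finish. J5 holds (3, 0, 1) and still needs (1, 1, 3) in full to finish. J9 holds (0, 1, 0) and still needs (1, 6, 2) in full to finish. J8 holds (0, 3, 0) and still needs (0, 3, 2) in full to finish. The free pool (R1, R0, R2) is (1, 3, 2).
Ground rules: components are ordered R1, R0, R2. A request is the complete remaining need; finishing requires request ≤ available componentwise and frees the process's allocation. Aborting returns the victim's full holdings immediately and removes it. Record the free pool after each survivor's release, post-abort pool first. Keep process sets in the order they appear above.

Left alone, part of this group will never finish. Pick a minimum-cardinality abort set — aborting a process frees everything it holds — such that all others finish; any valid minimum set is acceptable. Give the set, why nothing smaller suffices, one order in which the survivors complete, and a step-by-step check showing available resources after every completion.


Minimum abort set: J2.
Key observation: J5 was stuck for good until J2 gave back (2, 3, 1); in the order shown it finishes at step 2.
Why nothing smaller works: aborting no one leaves the state deadlocked as given.
The survivors complete as J8, J5, J9. Step-by-step check (starting from the post-abort pool):
  pool = (3, 6, 3)
  J8: need (0, 3, 2) fits (3, 6, 3); releases (0, 3, 0), pool now (3, 9, 3)
  J5: need (1, 1, 3) fits (3, 9, 3); releases (3, 0, 1), pool now (6, 9, 4)
  J9: need (1, 6, 2) fits (6, 9, 4); releases (0, 1, 0), pool now (6, 10, 4)


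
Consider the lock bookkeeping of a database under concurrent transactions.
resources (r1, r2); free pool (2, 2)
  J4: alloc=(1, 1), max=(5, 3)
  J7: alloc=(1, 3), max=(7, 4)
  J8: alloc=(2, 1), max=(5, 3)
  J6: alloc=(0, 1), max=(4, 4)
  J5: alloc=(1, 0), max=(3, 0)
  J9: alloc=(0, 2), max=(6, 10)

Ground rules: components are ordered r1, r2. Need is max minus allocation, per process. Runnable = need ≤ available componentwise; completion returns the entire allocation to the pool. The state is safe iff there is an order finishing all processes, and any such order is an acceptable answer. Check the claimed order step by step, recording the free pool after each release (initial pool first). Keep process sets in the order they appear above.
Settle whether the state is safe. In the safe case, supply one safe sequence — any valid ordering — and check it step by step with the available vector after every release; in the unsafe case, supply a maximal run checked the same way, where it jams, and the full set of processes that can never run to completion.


SAFE. One safe sequence: J5, J8, J6, J4, J7, J9.
Key observation: the first exact fit in this order is J5 — it needs (2, 0) with (2, 2) free, meeting a requested resource to the last unit.
Walking it through:
  pool = (2, 2)
  J5: need (2, 0) fits (2, 2); releases (1, 0), pool now (3, 2)
  J8: need (3, 2) fits (3, 2); releases (2, 1), pool now (5, 3)
  J6: need (4, 3) fits (5, 3); releases (0, 1), pool now (5, 4)
  J4: need (4, 2) fits (5, 4); releases (1, 1), pool now (6, 5)
  J7: need (6, 1) fits (6, 5); releases (1, 3), pool now (7, 8)
  J9: need (6, 8) fits (7, 8); releases (0, 2), pool now (7, 10)


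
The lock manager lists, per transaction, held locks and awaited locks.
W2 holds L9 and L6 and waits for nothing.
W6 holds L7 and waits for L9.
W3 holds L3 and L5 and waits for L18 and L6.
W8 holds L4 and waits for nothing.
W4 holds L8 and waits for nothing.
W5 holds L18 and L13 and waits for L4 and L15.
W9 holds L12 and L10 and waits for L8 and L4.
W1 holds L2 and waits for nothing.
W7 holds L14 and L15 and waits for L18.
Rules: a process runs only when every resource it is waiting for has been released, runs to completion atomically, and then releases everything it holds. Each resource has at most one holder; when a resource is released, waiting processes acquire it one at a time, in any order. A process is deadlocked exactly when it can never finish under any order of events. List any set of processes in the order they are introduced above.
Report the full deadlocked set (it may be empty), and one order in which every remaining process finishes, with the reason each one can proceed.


Deadlocked set: W3, W5 and W7.
Key observation: nobody on the ring W5 -> W7 -> W5 can start until another member finishes, which never happens; W3 waits into the deadlock from upstream.
A valid finishing order for the others: W8, W2, W4, W6, W9, W1.
Walking it through:
  W8: no waits; runs immediately, freeing L4
  W2: no waits; runs immediately, freeing L9 and L6
  W4: no waits; runs immediately, freeing L8
  W6: everything it awaited (L9) is free; runs, freeing L7
  W9: everything it awaited (L8 and L4) is free; runs, freeing L12 and L10
  W1: no waits; runs immediately, freeing L2


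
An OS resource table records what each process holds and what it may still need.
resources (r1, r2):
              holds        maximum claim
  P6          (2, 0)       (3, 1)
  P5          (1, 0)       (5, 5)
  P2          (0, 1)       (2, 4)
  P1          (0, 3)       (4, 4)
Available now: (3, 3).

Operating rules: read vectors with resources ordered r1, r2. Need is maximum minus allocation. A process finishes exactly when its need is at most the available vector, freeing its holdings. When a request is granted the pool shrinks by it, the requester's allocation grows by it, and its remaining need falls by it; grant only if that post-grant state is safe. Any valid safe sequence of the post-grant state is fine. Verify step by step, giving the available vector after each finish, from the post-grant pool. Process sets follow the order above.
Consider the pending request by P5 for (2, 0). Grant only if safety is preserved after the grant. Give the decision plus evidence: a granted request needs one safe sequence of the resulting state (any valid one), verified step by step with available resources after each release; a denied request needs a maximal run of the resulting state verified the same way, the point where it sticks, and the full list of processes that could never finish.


DENY — the pretend-granted state is unsafe.
Key observation: after P6, P2 the pool peaks at (3, 4), and each blocked process is short somewhere: P5 on r2; P1 on r1.
Pretend the grant happened; the run P6, P2 goes as far as possible. Step-by-step check:
  pool = (1, 3)
  run P6 (needs (1, 1), free (1, 3)); after release of (2, 0) the pool is (3, 3)
  run P2 (needs (2, 3), free (3, 3)); after release of (0, 1) the pool is (3, 4)
  P5 cannot run: need (2, 5) vs free (3, 4) (insufficient r2)
  P1 cannot run: need (4, 1) vs free (3, 4) (insufficient r1)
Processes that could never finish after the grant: P5 and P1.


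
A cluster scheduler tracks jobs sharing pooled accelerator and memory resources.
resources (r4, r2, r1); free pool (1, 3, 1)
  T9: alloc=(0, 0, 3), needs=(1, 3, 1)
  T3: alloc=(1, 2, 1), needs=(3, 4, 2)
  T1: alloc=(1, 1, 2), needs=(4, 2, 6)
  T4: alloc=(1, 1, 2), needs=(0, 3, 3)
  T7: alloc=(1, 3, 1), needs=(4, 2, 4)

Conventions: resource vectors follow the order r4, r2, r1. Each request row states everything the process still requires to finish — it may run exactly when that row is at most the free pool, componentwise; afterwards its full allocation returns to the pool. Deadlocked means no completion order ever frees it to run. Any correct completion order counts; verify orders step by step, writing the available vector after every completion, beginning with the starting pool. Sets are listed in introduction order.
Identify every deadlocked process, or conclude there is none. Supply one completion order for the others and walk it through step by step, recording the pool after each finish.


Deadlocked: T3, T1 and T7.
Key observation: the pool after T9, T4 is (2, 4, 6); every surviving request exceeds it in r4, so progress ends there.
The rest can finish in the order T9, T4. Verifying each step:
  pool = (1, 3, 1)
  T9: need (1, 3, 1) fits (1, 3, 1); releases (0, 0, 3), pool now (1, 3, 4)
  T4: need (0, 3, 3) fits (1, 3, 4); releases (1, 1, 2), pool now (2, 4, 6)
The blocked processes can never fit:
  blocked: T3 wants (3, 4, 2), pool (2, 4, 6) — not enough r4
  blocked: T1 wants (4, 2, 6), pool (2, 4, 6) — not enough r4
  blocked: T7 wants (4, 2, 4), pool (2, 4, 6) — not enough r4


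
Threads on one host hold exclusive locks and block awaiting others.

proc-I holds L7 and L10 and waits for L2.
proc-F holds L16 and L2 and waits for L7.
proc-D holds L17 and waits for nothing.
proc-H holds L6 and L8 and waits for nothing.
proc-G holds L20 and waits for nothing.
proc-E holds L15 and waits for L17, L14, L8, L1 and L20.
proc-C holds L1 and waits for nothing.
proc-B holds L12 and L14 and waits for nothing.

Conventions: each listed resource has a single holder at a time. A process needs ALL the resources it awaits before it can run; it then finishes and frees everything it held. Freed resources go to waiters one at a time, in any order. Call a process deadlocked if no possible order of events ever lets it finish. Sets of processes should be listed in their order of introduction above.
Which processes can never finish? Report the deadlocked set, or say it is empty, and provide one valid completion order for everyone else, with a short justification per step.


Deadlocked set: proc-I and proc-F.
Key observation: the loop proc-I -> proc-F -> proc-I blocks itself forever; no other process is dragged down with it.
The rest can finish in the order proc-C, proc-H, proc-B, proc-G, proc-D, proc-E.
Walking it through:
  proc-C: no waits; runs immediately, freeing L1
  proc-H: no waits; runs immediately, freeing L6 and L8
  proc-B: no waits; runs immediately, freeing L12 and L14
  proc-G: no waits; runs immediately, freeing L20
  proc-D: no waits; runs immediately, freeing L17
  run proc-E (all its waits — L17, L14, L8, L1 and L20 — are resolved); releases L15
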